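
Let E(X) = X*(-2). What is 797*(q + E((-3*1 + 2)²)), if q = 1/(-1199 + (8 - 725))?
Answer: -3054901/1916 ≈ -1594.4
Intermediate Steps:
q = -1/1916 (q = 1/(-1199 - 717) = 1/(-1916) = -1/1916 ≈ -0.00052192)
E(X) = -2*X
797*(q + E((-3*1 + 2)²)) = 797*(-1/1916 - 2*(-3*1 + 2)²) = 797*(-1/1916 - 2*(-3 + 2)²) = 797*(-1/1916 - 2*(-1)²) = 797*(-1/1916 - 2*1) = 797*(-1/1916 - 2) = 797*(-3833/1916) = -3054901/1916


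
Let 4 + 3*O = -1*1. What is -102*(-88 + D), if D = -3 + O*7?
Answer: 10472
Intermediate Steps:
O = -5/3 (O = -4/3 + (-1*1)/3 = -4/3 + (1/3)*(-1) = -4/3 - 1/3 = -5/3 ≈ -1.6667)
D = -44/3 (D = -3 - 5/3*7 = -3 - 35/3 = -44/3 ≈ -14.667)
-102*(-88 + D) = -102*(-88 - 44/3) = -102*(-308/3) = 10472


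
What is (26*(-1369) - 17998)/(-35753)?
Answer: 53592/35753 ≈ 1.4990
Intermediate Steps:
(26*(-1369) - 17998)/(-35753) = (-35594 - 17998)*(-1/35753) = -53592*(-1/35753) = 53592/35753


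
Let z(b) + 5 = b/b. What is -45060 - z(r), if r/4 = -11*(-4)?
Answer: -45056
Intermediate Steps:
r = 176 (r = 4*(-11*(-4)) = 4*44 = 176)
z(b) = -4 (z(b) = -5 + b/b = -5 + 1 = -4)
-45060 - z(r) = -45060 - 1*(-4) = -45060 + 4 = -45056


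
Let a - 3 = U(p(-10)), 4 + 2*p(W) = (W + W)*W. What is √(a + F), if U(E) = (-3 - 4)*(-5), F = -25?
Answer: √13 ≈ 3.6056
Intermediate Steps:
p(W) = -2 + W² (p(W) = -2 + ((W + W)*W)/2 = -2 + ((2*W)*W)/2 = -2 + (2*W²)/2 = -2 + W²)
U(E) = 35 (U(E) = -7*(-5) = 35)
a = 38 (a = 3 + 35 = 38)
√(a + F) = √(38 - 25) = √13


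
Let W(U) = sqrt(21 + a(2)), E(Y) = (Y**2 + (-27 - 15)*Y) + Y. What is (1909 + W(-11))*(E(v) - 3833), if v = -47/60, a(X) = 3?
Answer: -26116973639/3600 - 13680971*sqrt(6)/1800 ≈ -7.2733e+6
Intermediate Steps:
v = -47/60 (v = -47*1/60 = -47/60 ≈ -0.78333)
E(Y) = Y**2 - 41*Y (E(Y) = (Y**2 - 42*Y) + Y = Y**2 - 41*Y)
W(U) = 2*sqrt(6) (W(U) = sqrt(21 + 3) = sqrt(24) = 2*sqrt(6))
(1909 + W(-11))*(E(v) - 3833) = (1909 + 2*sqrt(6))*(-47*(-41 - 47/60)/60 - 3833) = (1909 + 2*sqrt(6))*(-47/60*(-2507/60) - 3833) = (1909 + 2*sqrt(6))*(117829/3600 - 3833) = (1909 + 2*sqrt(6))*(-13680971/3600) = -26116973639/3600 - 13680971*sqrt(6)/1800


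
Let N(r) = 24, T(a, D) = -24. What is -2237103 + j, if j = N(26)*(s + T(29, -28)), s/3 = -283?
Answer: -2258055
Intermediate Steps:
s = -849 (s = 3*(-283) = -849)
j = -20952 (j = 24*(-849 - 24) = 24*(-873) = -20952)
-2237103 + j = -2237103 - 20952 = -2258055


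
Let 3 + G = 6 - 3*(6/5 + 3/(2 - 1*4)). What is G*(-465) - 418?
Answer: -4463/2 ≈ -2231.5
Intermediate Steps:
G = 39/10 (G = -3 + (6 - 3*(6/5 + 3/(2 - 1*4))) = -3 + (6 - 3*(6*(⅕) + 3/(2 - 4))) = -3 + (6 - 3*(6/5 + 3/(-2))) = -3 + (6 - 3*(6/5 + 3*(-½))) = -3 + (6 - 3*(6/5 - 3/2)) = -3 + (6 - 3*(-3/10)) = -3 + (6 + 9/10) = -3 + 69/10 = 39/10 ≈ 3.9000)
G*(-465) - 418 = (39/10)*(-465) - 418 = -3627/2 - 418 = -4463/2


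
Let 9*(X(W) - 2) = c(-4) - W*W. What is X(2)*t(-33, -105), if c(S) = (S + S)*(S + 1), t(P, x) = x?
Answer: -1330/3 ≈ -443.33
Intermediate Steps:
c(S) = 2*S*(1 + S) (c(S) = (2*S)*(1 + S) = 2*S*(1 + S))
X(W) = 14/3 - W²/9 (X(W) = 2 + (2*(-4)*(1 - 4) - W*W)/9 = 2 + (2*(-4)*(-3) - W²)/9 = 2 + (24 - W²)/9 = 2 + (8/3 - W²/9) = 14/3 - W²/9)
X(2)*t(-33, -105) = (14/3 - ⅑*2²)*(-105) = (14/3 - ⅑*4)*(-105) = (14/3 - 4/9)*(-105) = (38/9)*(-105) = -1330/3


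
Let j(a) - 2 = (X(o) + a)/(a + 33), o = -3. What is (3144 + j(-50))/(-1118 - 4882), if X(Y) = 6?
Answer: -8921/17000 ≈ -0.52477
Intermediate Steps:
j(a) = 2 + (6 + a)/(33 + a) (j(a) = 2 + (6 + a)/(a + 33) = 2 + (6 + a)/(33 + a))
(3144 + j(-50))/(-1118 - 4882) = (3144 + 3*(24 - 50)/(33 - 50))/(-1118 - 4882) = (3144 + 3*(-26)/(-17))/(-6000) = (3144 + 3*(-1/17)*(-26))*(-1/6000) = (3144 + 78/17)*(-1/6000) = (53526/17)*(-1/6000) = -8921/17000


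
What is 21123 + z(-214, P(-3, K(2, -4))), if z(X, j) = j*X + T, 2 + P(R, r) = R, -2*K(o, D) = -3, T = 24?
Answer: 22217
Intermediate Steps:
K(o, D) = 3/2 (K(o, D) = -1/2*(-3) = 3/2)
P(R, r) = -2 + R
z(X, j) = 24 + X*j (z(X, j) = j*X + 24 = X*j + 24 = 24 + X*j)
21123 + z(-214, P(-3, K(2, -4))) = 21123 + (24 - 214*(-2 - 3)) = 21123 + (24 - 214*(-5)) = 21123 + (24 + 1070) = 21123 + 1094 = 22217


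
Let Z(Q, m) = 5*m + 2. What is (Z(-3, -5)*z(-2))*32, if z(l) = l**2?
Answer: -2944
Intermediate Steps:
Z(Q, m) = 2 + 5*m
(Z(-3, -5)*z(-2))*32 = ((2 + 5*(-5))*(-2)**2)*32 = ((2 - 25)*4)*32 = -23*4*32 = -92*32 = -2944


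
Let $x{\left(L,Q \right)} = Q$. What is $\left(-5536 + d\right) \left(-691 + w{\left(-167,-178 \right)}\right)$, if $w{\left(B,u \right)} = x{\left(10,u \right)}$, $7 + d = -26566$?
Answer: $27902721$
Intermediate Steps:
$d = -26573$ ($d = -7 - 26566 = -26573$)
$w{\left(B,u \right)} = u$
$\left(-5536 + d\right) \left(-691 + w{\left(-167,-178 \right)}\right) = \left(-5536 - 26573\right) \left(-691 - 178\right) = \left(-32109\right) \left(-869\right) = 27902721$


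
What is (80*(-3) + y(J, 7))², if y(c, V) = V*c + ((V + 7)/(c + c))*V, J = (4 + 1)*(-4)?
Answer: 58507201/400 ≈ 1.4627e+5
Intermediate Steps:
J = -20 (J = 5*(-4) = -20)
y(c, V) = V*c + V*(7 + V)/(2*c) (y(c, V) = V*c + ((7 + V)/((2*c)))*V = V*c + ((7 + V)*(1/(2*c)))*V = V*c + ((7 + V)/(2*c))*V = V*c + V*(7 + V)/(2*c))
(80*(-3) + y(J, 7))² = (80*(-3) + (½)*7*(7 + 7 + 2*(-20)²)/(-20))² = (-240 + (½)*7*(-1/20)*(7 + 7 + 2*400))² = (-240 + (½)*7*(-1/20)*(7 + 7 + 800))² = (-240 + (½)*7*(-1/20)*814)² = (-240 - 2849/20)² = (-7649/20)² = 58507201/400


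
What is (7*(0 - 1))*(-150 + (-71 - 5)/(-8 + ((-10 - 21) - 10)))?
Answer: 7274/7 ≈ 1039.1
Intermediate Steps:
(7*(0 - 1))*(-150 + (-71 - 5)/(-8 + ((-10 - 21) - 10))) = (7*(-1))*(-150 - 76/(-8 + (-31 - 10))) = -7*(-150 - 76/(-8 - 41)) = -7*(-150 - 76/(-49)) = -7*(-150 - 76*(-1/49)) = -7*(-150 + 76/49) = -7*(-7274/49) = 7274/7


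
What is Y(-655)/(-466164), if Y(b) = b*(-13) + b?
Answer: -655/38847 ≈ -0.016861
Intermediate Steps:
Y(b) = -12*b (Y(b) = -13*b + b = -12*b)
Y(-655)/(-466164) = -12*(-655)/(-466164) = 7860*(-1/466164) = -655/38847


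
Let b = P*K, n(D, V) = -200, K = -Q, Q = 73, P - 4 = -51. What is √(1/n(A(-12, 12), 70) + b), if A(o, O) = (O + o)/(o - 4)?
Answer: √1372398/20 ≈ 58.575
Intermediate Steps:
P = -47 (P = 4 - 51 = -47)
A(o, O) = (O + o)/(-4 + o)
K = -73 (K = -1*73 = -73)
b = 3431 (b = -47*(-73) = 3431)
√(1/n(A(-12, 12), 70) + b) = √(1/(-200) + 3431) = √(-1/200 + 3431) = √(686199/200) = √1372398/20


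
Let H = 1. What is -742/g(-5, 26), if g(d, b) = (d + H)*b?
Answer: 371/52 ≈ 7.1346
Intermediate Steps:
g(d, b) = b*(1 + d) (g(d, b) = (d + 1)*b = (1 + d)*b = b*(1 + d))
-742/g(-5, 26) = -742*1/(26*(1 - 5)) = -742/(26*(-4)) = -742/(-104) = -742*(-1/104) = 371/52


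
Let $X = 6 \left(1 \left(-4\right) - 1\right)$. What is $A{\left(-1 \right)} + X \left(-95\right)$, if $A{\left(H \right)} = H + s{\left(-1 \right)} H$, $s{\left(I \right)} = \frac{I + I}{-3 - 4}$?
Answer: $\frac{19941}{7} \approx 2848.7$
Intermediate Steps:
$s{\left(I \right)} = - \frac{2 I}{7}$ ($s{\left(I \right)} = \frac{2 I}{-7} = 2 I \left(- \frac{1}{7}\right) = - \frac{2 I}{7}$)
$A{\left(H \right)} = \frac{9 H}{7}$ ($A{\left(H \right)} = H + \left(- \frac{2}{7}\right) \left(-1\right) H = H + \frac{2 H}{7} = \frac{9 H}{7}$)
$X = -30$ ($X = 6 \left(-4 - 1\right) = 6 \left(-5\right) = -30$)
$A{\left(-1 \right)} + X \left(-95\right) = \frac{9}{7} \left(-1\right) - -2850 = - \frac{9}{7} + 2850 = \frac{19941}{7}$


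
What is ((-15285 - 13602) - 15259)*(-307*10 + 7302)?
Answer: -186825872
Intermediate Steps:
((-15285 - 13602) - 15259)*(-307*10 + 7302) = (-28887 - 15259)*(-3070 + 7302) = -44146*4232 = -186825872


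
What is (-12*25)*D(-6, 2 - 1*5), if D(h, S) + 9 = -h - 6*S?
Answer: -4500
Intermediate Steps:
D(h, S) = -9 - h - 6*S (D(h, S) = -9 + (-h - 6*S) = -9 - h - 6*S)
(-12*25)*D(-6, 2 - 1*5) = (-12*25)*(-9 - 1*(-6) - 6*(2 - 1*5)) = -300*(-9 + 6 - 6*(2 - 5)) = -300*(-9 + 6 - 6*(-3)) = -300*(-9 + 6 + 18) = -300*15 = -4500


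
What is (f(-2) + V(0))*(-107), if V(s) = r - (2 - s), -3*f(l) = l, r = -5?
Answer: 2033/3 ≈ 677.67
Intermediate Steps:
f(l) = -l/3
V(s) = -7 + s (V(s) = -5 - (2 - s) = -5 + (-2 + s) = -7 + s)
(f(-2) + V(0))*(-107) = (-1/3*(-2) + (-7 + 0))*(-107) = (2/3 - 7)*(-107) = -19/3*(-107) = 2033/3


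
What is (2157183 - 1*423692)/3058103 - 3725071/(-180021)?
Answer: 22124226056/1040685747 ≈ 21.259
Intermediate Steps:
(2157183 - 1*423692)/3058103 - 3725071/(-180021) = (2157183 - 423692)*(1/3058103) - 3725071*(-1/180021) = 1733491*(1/3058103) + 3725071/180021 = 1733491/3058103 + 3725071/180021 = 22124226056/1040685747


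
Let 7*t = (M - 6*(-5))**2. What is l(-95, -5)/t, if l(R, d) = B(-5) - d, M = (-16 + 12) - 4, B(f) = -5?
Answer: 0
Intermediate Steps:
M = -8 (M = -4 - 4 = -8)
l(R, d) = -5 - d
t = 484/7 (t = (-8 - 6*(-5))**2/7 = (-8 + 30)**2/7 = (1/7)*22**2 = (1/7)*484 = 484/7 ≈ 69.143)
l(-95, -5)/t = (-5 - 1*(-5))/(484/7) = (-5 + 5)*(7/484) = 0*(7/484) = 0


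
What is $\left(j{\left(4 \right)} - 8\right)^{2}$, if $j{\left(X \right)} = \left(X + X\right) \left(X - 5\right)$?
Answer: $256$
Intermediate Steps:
$j{\left(X \right)} = 2 X \left(-5 + X\right)$
$\left(j{\left(4 \right)} - 8\right)^{2} = \left(2 \cdot 4 \left(-5 + 4\right) - 8\right)^{2} = \left(2 \cdot 4 \left(-1\right) - 8\right)^{2} = \left(-8 - 8\right)^{2} = \left(-16\right)^{2} = 256$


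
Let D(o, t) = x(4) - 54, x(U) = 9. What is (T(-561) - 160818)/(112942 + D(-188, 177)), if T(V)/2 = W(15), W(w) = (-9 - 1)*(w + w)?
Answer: -161418/112897 ≈ -1.4298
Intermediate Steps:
W(w) = -20*w
T(V) = -600 (T(V) = 2*(-20*15) = 2*(-300) = -600)
D(o, t) = -45 (D(o, t) = 9 - 54 = -45)
(T(-561) - 160818)/(112942 + D(-188, 177)) = (-600 - 160818)/(112942 - 45) = -161418/112897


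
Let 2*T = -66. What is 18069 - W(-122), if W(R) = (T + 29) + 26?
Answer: 18047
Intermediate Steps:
T = -33 (T = (1/2)*(-66) = -33)
W(R) = 22 (W(R) = (-33 + 29) + 26 = -4 + 26 = 22)
18069 - W(-122) = 18069 - 1*22 = 18069 - 22 = 18047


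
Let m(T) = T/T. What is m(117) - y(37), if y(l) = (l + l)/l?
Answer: -1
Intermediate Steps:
m(T) = 1
y(l) = 2 (y(l) = (2*l)/l = 2)
m(117) - y(37) = 1 - 1*2 = 1 - 2 = -1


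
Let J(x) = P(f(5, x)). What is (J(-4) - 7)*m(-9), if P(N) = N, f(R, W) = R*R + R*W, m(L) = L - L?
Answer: 0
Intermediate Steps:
m(L) = 0
f(R, W) = R² + R*W
J(x) = 25 + 5*x (J(x) = 5*(5 + x) = 25 + 5*x)
(J(-4) - 7)*m(-9) = ((25 + 5*(-4)) - 7)*0 = ((25 - 20) - 7)*0 = (5 - 7)*0 = -2*0 = 0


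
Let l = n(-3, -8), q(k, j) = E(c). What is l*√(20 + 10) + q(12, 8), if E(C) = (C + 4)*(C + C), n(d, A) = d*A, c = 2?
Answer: 24 + 24*√30 ≈ 155.45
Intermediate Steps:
n(d, A) = A*d
E(C) = 2*C*(4 + C) (E(C) = (4 + C)*(2*C) = 2*C*(4 + C))
q(k, j) = 24 (q(k, j) = 2*2*(4 + 2) = 2*2*6 = 24)
l = 24 (l = -8*(-3) = 24)
l*√(20 + 10) + q(12, 8) = 24*√(20 + 10) + 24 = 24*√30 + 24 = 24 + 24*√30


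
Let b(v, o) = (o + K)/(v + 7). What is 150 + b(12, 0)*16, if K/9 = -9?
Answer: 1554/19 ≈ 81.789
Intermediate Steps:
K = -81 (K = 9*(-9) = -81)
b(v, o) = (-81 + o)/(7 + v) (b(v, o) = (o - 81)/(v + 7) = (-81 + o)/(7 + v))
150 + b(12, 0)*16 = 150 + ((-81 + 0)/(7 + 12))*16 = 150 + (-81/19)*16 = 150 + ((1/19)*(-81))*16 = 150 - 81/19*16 = 150 - 1296/19 = 1554/19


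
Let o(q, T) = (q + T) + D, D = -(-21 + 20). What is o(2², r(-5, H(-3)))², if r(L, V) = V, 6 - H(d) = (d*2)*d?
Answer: 49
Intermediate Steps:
H(d) = 6 - 2*d² (H(d) = 6 - d*2*d = 6 - 2*d*d = 6 - 2*d²)
D = 1 (D = -1*(-1) = 1)
o(q, T) = 1 + T + q (o(q, T) = (q + T) + 1 = (T + q) + 1 = 1 + T + q)
o(2², r(-5, H(-3)))² = (1 + (6 - 2*(-3)²) + 2²)² = (1 + (6 - 2*9) + 4)² = (1 + (6 - 18) + 4)² = (1 - 12 + 4)² = (-7)² = 49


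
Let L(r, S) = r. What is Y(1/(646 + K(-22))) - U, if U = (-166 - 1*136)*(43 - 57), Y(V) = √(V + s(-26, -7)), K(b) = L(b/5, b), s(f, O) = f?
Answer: -4228 + 3*I*√7432134/1604 ≈ -4228.0 + 5.0989*I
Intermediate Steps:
K(b) = b/5
Y(V) = √(-26 + V) (Y(V) = √(V - 26) = √(-26 + V))
U = 4228 (U = (-166 - 136)*(-14) = -302*(-14) = 4228)
Y(1/(646 + K(-22))) - U = √(-26 + 1/(646 + (⅕)*(-22))) - 1*4228 = √(-26 + 1/(646 - 22/5)) - 4228 = √(-26 + 1/(3208/5)) - 4228 = √(-26 + 5/3208) - 4228 = √(-83403/3208) - 4228 = 3*I*√7432134/1604 - 4228 = -4228 + 3*I*√7432134/1604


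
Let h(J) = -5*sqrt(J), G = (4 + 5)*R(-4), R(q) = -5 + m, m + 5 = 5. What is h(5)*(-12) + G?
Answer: -45 + 60*sqrt(5) ≈ 89.164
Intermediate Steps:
m = 0 (m = -5 + 5 = 0)
R(q) = -5 (R(q) = -5 + 0 = -5)
G = -45 (G = (4 + 5)*(-5) = 9*(-5) = -45)
h(5)*(-12) + G = -5*sqrt(5)*(-12) - 45 = 60*sqrt(5) - 45 = -45 + 60*sqrt(5)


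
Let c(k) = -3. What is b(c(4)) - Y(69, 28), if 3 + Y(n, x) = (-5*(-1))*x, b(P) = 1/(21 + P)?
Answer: -2465/18 ≈ -136.94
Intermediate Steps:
Y(n, x) = -3 + 5*x (Y(n, x) = -3 + (-5*(-1))*x = -3 + 5*x)
b(c(4)) - Y(69, 28) = 1/(21 - 3) - (-3 + 5*28) = 1/18 - (-3 + 140) = 1/18 - 1*137 = 1/18 - 137 = -2465/18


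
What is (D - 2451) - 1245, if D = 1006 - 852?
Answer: -3542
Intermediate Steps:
D = 154
(D - 2451) - 1245 = (154 - 2451) - 1245 = -2297 - 1245 = -3542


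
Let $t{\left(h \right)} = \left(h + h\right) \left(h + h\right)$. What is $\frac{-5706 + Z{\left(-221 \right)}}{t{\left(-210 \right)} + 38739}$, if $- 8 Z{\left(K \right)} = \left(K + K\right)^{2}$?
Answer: $- \frac{60253}{430278} \approx -0.14003$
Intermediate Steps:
$Z{\left(K \right)} = - \frac{K^{2}}{2}$ ($Z{\left(K \right)} = - \frac{\left(K + K\right)^{2}}{8} = - \frac{\left(2 K\right)^{2}}{8} = - \frac{4 K^{2}}{8} = - \frac{K^{2}}{2}$)
$t{\left(h \right)} = 4 h^{2}$ ($t{\left(h \right)} = 2 h 2 h = 4 h^{2}$)
$\frac{-5706 + Z{\left(-221 \right)}}{t{\left(-210 \right)} + 38739} = \frac{-5706 - \frac{\left(-221\right)^{2}}{2}}{4 \left(-210\right)^{2} + 38739} = \frac{-5706 - \frac{48841}{2}}{4 \cdot 44100 + 38739} = \frac{-5706 - \frac{48841}{2}}{176400 + 38739} = - \frac{60253}{2 \cdot 215139} = \left(- \frac{60253}{2}\right) \frac{1}{215139} = - \frac{60253}{430278}$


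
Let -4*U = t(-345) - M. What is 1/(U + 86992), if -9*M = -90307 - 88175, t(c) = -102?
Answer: 3/275926 ≈ 1.0872e-5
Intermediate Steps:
M = 59494/3 (M = -(-90307 - 88175)/9 = -1/9*(-178482) = 59494/3 ≈ 19831.)
U = 14950/3 (U = -(-102 - 1*59494/3)/4 = -(-102 - 59494/3)/4 = -1/4*(-59800/3) = 14950/3 ≈ 4983.3)
1/(U + 86992) = 1/(14950/3 + 86992) = 1/(275926/3) = 3/275926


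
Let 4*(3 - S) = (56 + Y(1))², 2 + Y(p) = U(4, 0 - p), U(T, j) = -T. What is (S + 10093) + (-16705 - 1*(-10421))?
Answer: 3187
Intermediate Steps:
Y(p) = -6 (Y(p) = -2 - 1*4 = -2 - 4 = -6)
S = -622 (S = 3 - (56 - 6)²/4 = 3 - ¼*50² = 3 - ¼*2500 = 3 - 625 = -622)
(S + 10093) + (-16705 - 1*(-10421)) = (-622 + 10093) + (-16705 - 1*(-10421)) = 9471 + (-16705 + 10421) = 9471 - 6284 = 3187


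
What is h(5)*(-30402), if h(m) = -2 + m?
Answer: -91206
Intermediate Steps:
h(5)*(-30402) = (-2 + 5)*(-30402) = 3*(-30402) = -91206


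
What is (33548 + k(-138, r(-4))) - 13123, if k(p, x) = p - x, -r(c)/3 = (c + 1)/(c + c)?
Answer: 162305/8 ≈ 20288.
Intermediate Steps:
r(c) = -3*(1 + c)/(2*c) (r(c) = -3*(c + 1)/(c + c) = -3*(1 + c)/(2*c))
(33548 + k(-138, r(-4))) - 13123 = (33548 + (-138 - 3*(-1 - 1*(-4))/(2*(-4)))) - 13123 = (33548 + (-138 - 3*(-1)*(-1 + 4)/(2*4))) - 13123 = (33548 + (-138 - 3*(-1)*3/(2*4))) - 13123 = (33548 + (-138 - 1*(-9/8))) - 13123 = (33548 + (-138 + 9/8)) - 13123 = (33548 - 1095/8) - 13123 = 267289/8 - 13123 = 162305/8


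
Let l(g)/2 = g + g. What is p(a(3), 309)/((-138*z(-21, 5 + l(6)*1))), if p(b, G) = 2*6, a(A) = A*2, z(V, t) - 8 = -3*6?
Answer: 1/115 ≈ 0.0086956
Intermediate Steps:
l(g) = 4*g (l(g) = 2*(g + g) = 2*(2*g) = 4*g)
z(V, t) = -10 (z(V, t) = 8 - 3*6 = 8 - 18 = -10)
a(A) = 2*A
p(b, G) = 12
p(a(3), 309)/((-138*z(-21, 5 + l(6)*1))) = 12/((-138*(-10))) = 12/1380 = 12*(1/1380) = 1/115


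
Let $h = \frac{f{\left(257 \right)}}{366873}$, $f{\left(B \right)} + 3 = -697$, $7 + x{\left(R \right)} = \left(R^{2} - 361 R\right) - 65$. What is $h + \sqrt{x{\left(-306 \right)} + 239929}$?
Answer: $- \frac{700}{366873} + \sqrt{443959} \approx 666.3$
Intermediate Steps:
$x{\left(R \right)} = -72 + R^{2} - 361 R$ ($x{\left(R \right)} = -7 - \left(65 - R^{2} + 361 R\right) = -72 + R^{2} - 361 R$)
$f{\left(B \right)} = -700$ ($f{\left(B \right)} = -3 - 697 = -700$)
$h = - \frac{700}{366873} \approx -0.001908$
$h + \sqrt{x{\left(-306 \right)} + 239929} = - \frac{700}{366873} + \sqrt{\left(-72 + \left(-306\right)^{2} - -110466\right) + 239929} = - \frac{700}{366873} + \sqrt{\left(-72 + 93636 + 110466\right) + 239929} = - \frac{700}{366873} + \sqrt{204030 + 239929} = - \frac{700}{366873} + \sqrt{443959}$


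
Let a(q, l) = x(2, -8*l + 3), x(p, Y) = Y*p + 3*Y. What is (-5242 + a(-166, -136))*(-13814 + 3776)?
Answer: -2138094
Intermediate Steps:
x(p, Y) = 3*Y + Y*p
a(q, l) = 15 - 40*l (a(q, l) = (-8*l + 3)*(3 + 2) = (3 - 8*l)*5 = 15 - 40*l)
(-5242 + a(-166, -136))*(-13814 + 3776) = (-5242 + (15 - 40*(-136)))*(-13814 + 3776) = (-5242 + (15 + 5440))*(-10038) = (-5242 + 5455)*(-10038) = 213*(-10038) = -2138094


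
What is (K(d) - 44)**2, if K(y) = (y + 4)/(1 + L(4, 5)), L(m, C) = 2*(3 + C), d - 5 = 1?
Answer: 544644/289 ≈ 1884.6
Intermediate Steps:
d = 6 (d = 5 + 1 = 6)
L(m, C) = 6 + 2*C
K(y) = 4/17 + y/17 (K(y) = (y + 4)/(1 + (6 + 2*5)) = (4 + y)/(1 + (6 + 10)) = (4 + y)/(1 + 16) = (4 + y)/17 = (4 + y)*(1/17) = 4/17 + y/17)
(K(d) - 44)**2 = ((4/17 + (1/17)*6) - 44)**2 = ((4/17 + 6/17) - 44)**2 = (10/17 - 44)**2 = (-738/17)**2 = 544644/289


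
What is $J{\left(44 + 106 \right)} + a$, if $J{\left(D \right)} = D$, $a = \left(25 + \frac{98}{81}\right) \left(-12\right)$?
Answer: $- \frac{4442}{27} \approx -164.52$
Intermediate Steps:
$a = - \frac{8492}{27}$ ($a = \left(25 + 98 \cdot \frac{1}{81}\right) \left(-12\right) = \left(25 + \frac{98}{81}\right) \left(-12\right) = \frac{2123}{81} \left(-12\right) = - \frac{8492}{27} \approx -314.52$)
$J{\left(44 + 106 \right)} + a = \left(44 + 106\right) - \frac{8492}{27} = 150 - \frac{8492}{27} = - \frac{4442}{27}$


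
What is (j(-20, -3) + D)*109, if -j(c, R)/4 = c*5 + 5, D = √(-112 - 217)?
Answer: 41420 + 109*I*√329 ≈ 41420.0 + 1977.1*I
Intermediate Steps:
D = I*√329 (D = √(-329) = I*√329 ≈ 18.138*I)
j(c, R) = -20 - 20*c (j(c, R) = -4*(c*5 + 5) = -4*(5*c + 5) = -4*(5 + 5*c) = -20 - 20*c)
(j(-20, -3) + D)*109 = ((-20 - 20*(-20)) + I*√329)*109 = ((-20 + 400) + I*√329)*109 = (380 + I*√329)*109 = 41420 + 109*I*√329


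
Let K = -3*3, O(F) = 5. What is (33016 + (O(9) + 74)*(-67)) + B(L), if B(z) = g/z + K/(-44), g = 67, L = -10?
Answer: 6097631/220 ≈ 27717.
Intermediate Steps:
K = -9
B(z) = 9/44 + 67/z (B(z) = 67/z - 9/(-44) = 67/z - 9*(-1/44) = 67/z + 9/44 = 9/44 + 67/z)
(33016 + (O(9) + 74)*(-67)) + B(L) = (33016 + (5 + 74)*(-67)) + (9/44 + 67/(-10)) = (33016 + 79*(-67)) + (9/44 + 67*(-⅒)) = (33016 - 5293) + (9/44 - 67/10) = 27723 - 1429/220 = 6097631/220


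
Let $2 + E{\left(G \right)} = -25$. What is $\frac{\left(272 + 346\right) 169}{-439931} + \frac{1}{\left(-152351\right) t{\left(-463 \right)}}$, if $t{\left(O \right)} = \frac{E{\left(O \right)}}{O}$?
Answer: $- \frac{429823452887}{1809646050087} \approx -0.23752$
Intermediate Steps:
$E{\left(G \right)} = -27$ ($E{\left(G \right)} = -2 - 25 = -27$)
$t{\left(O \right)} = - \frac{27}{O}$
$\frac{\left(272 + 346\right) 169}{-439931} + \frac{1}{\left(-152351\right) t{\left(-463 \right)}} = \frac{\left(272 + 346\right) 169}{-439931} + \frac{1}{\left(-152351\right) \left(- \frac{27}{-463}\right)} = 618 \cdot 169 \left(- \frac{1}{439931}\right) - \frac{1}{152351 \left(\left(-27\right) \left(- \frac{1}{463}\right)\right)} = 104442 \left(- \frac{1}{439931}\right) - \frac{1}{152351 \cdot \frac{27}{463}} = - \frac{104442}{439931} - \frac{463}{4113477} = - \frac{429823452887}{1809646050087}$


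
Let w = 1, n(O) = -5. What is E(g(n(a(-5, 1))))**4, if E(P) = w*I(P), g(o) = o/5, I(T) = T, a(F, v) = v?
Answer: 1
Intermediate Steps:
g(o) = o/5 (g(o) = o*(1/5) = o/5)
E(P) = P (E(P) = 1*P = P)
E(g(n(a(-5, 1))))**4 = ((1/5)*(-5))**4 = (-1)**4 = 1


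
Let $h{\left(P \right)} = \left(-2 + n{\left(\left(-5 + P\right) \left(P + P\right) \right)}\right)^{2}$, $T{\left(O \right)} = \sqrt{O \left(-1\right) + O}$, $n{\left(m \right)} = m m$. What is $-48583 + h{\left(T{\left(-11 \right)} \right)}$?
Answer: $-48579$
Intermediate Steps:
$n{\left(m \right)} = m^{2}$
$T{\left(O \right)} = 0$ ($T{\left(O \right)} = \sqrt{- O + O} = \sqrt{0} = 0$)
$h{\left(P \right)} = \left(-2 + 4 P^{2} \left(-5 + P\right)^{2}\right)^{2}$ ($h{\left(P \right)} = \left(-2 + \left(\left(-5 + P\right) \left(P + P\right)\right)^{2}\right)^{2} = \left(-2 + \left(\left(-5 + P\right) 2 P\right)^{2}\right)^{2} = \left(-2 + \left(2 P \left(-5 + P\right)\right)^{2}\right)^{2} = \left(-2 + 4 P^{2} \left(-5 + P\right)^{2}\right)^{2}$)
$-48583 + h{\left(T{\left(-11 \right)} \right)} = -48583 + 4 \left(-1 + 2 \cdot 0^{2} \left(-5 + 0\right)^{2}\right)^{2} = -48583 + 4 \left(-1 + 2 \cdot 0 \left(-5\right)^{2}\right)^{2} = -48583 + 4 \left(-1 + 2 \cdot 0 \cdot 25\right)^{2} = -48583 + 4 \left(-1 + 0\right)^{2} = -48583 + 4 \left(-1\right)^{2} = -48583 + 4 \cdot 1 = -48583 + 4 = -48579$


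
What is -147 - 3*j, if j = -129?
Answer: 240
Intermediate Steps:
-147 - 3*j = -147 - 3*(-129) = -147 + 387 = 240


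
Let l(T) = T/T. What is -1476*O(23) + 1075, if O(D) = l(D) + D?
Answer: -34349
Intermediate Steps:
l(T) = 1
O(D) = 1 + D
-1476*O(23) + 1075 = -1476*(1 + 23) + 1075 = -1476*24 + 1075 = -35424 + 1075 = -34349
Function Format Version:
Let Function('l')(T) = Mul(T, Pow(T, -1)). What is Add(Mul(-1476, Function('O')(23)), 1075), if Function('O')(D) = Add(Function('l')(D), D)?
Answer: -34349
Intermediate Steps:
Function('l')(T) = 1
Function('O')(D) = Add(1, D)
Add(Mul(-1476, Function('O')(23)), 1075) = Add(Mul(-1476, Add(1, 23)), 1075) = Add(Mul(-1476, 24), 1075) = Add(-35424, 1075) = -34349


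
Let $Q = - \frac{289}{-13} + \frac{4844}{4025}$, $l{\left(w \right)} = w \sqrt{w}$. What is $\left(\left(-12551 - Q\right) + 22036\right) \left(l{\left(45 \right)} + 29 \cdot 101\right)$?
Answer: $\frac{207154122516}{7475} + \frac{1909580508 \sqrt{5}}{1495} \approx 3.0569 \cdot 10^{7}$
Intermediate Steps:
$l{\left(w \right)} = w^{\frac{3}{2}}$
$Q = \frac{175171}{7475}$ ($Q = \left(-289\right) \left(- \frac{1}{13}\right) + 4844 \cdot \frac{1}{4025} = \frac{289}{13} + \frac{692}{575} = \frac{175171}{7475} \approx 23.434$)
$\left(\left(-12551 - Q\right) + 22036\right) \left(l{\left(45 \right)} + 29 \cdot 101\right) = \left(\left(-12551 - \frac{175171}{7475}\right) + 22036\right) \left(45^{\frac{3}{2}} + 29 \cdot 101\right) = \left(\left(-12551 - \frac{175171}{7475}\right) + 22036\right) \left(135 \sqrt{5} + 2929\right) = \left(- \frac{93993896}{7475} + 22036\right) \left(2929 + 135 \sqrt{5}\right) = \frac{70725204 \left(2929 + 135 \sqrt{5}\right)}{7475} = \frac{207154122516}{7475} + \frac{1909580508 \sqrt{5}}{1495}$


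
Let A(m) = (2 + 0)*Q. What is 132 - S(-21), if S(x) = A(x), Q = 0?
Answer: 132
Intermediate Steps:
A(m) = 0 (A(m) = (2 + 0)*0 = 2*0 = 0)
S(x) = 0
132 - S(-21) = 132 - 1*0 = 132 + 0 = 132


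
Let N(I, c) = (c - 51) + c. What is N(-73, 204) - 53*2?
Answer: 251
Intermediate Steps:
N(I, c) = -51 + 2*c (N(I, c) = (-51 + c) + c = -51 + 2*c)
N(-73, 204) - 53*2 = (-51 + 2*204) - 53*2 = (-51 + 408) - 1*106 = 357 - 106 = 251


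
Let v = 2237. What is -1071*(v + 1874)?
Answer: -4402881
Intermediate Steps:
-1071*(v + 1874) = -1071*(2237 + 1874) = -1071*4111 = -4402881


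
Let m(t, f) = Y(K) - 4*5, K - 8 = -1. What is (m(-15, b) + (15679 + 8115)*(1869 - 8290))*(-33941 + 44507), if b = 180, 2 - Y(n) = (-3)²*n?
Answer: -1614287796930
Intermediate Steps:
K = 7 (K = 8 - 1 = 7)
Y(n) = 2 - 9*n (Y(n) = 2 - (-3)²*n = 2 - 9*n)
m(t, f) = -81 (m(t, f) = (2 - 9*7) - 4*5 = (2 - 63) - 20 = -61 - 20 = -81)
(m(-15, b) + (15679 + 8115)*(1869 - 8290))*(-33941 + 44507) = (-81 + (15679 + 8115)*(1869 - 8290))*(-33941 + 44507) = (-81 + 23794*(-6421))*10566 = (-81 - 152781274)*10566 = -152781355*10566 = -1614287796930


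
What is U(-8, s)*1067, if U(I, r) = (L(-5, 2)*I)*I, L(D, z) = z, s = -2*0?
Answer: 136576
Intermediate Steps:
s = 0
U(I, r) = 2*I**2 (U(I, r) = (2*I)*I = 2*I**2)
U(-8, s)*1067 = (2*(-8)**2)*1067 = (2*64)*1067 = 128*1067 = 136576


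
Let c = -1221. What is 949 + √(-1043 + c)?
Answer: 949 + 2*I*√566 ≈ 949.0 + 47.581*I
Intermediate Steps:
949 + √(-1043 + c) = 949 + √(-1043 - 1221) = 949 + √(-2264) = 949 + 2*I*√566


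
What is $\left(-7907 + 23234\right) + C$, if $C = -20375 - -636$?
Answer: $-4412$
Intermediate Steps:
$C = -19739$ ($C = -20375 + 636 = -19739$)
$\left(-7907 + 23234\right) + C = \left(-7907 + 23234\right) - 19739 = 15327 - 19739 = -4412$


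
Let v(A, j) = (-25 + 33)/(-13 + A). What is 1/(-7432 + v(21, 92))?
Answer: -1/7431 ≈ -0.00013457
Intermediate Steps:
v(A, j) = 8/(-13 + A)
1/(-7432 + v(21, 92)) = 1/(-7432 + 8/(-13 + 21)) = 1/(-7432 + 8/8) = 1/(-7432 + 8*(1/8)) = 1/(-7432 + 1) = 1/(-7431) = -1/7431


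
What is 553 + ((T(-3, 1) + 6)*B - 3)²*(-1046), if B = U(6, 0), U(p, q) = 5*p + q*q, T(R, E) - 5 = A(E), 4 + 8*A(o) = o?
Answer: -834268963/8 ≈ -1.0428e+8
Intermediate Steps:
A(o) = -½ + o/8
T(R, E) = 9/2 + E/8 (T(R, E) = 5 + (-½ + E/8) = 9/2 + E/8)
U(p, q) = q² + 5*p (U(p, q) = 5*p + q² = q² + 5*p)
B = 30 (B = 0² + 5*6 = 0 + 30 = 30)
553 + ((T(-3, 1) + 6)*B - 3)²*(-1046) = 553 + (((9/2 + (⅛)*1) + 6)*30 - 3)²*(-1046) = 553 + (((9/2 + ⅛) + 6)*30 - 3)²*(-1046) = 553 + ((37/8 + 6)*30 - 3)²*(-1046) = 553 + ((85/8)*30 - 3)²*(-1046) = 553 + (1275/4 - 3)²*(-1046) = 553 + (1263/4)²*(-1046) = 553 + (1595169/16)*(-1046) = 553 - 834273387/8 = -834268963/8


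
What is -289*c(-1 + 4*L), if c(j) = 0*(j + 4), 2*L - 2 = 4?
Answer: 0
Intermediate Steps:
L = 3 (L = 1 + (½)*4 = 1 + 2 = 3)
c(j) = 0 (c(j) = 0*(4 + j) = 0)
-289*c(-1 + 4*L) = -289*0 = 0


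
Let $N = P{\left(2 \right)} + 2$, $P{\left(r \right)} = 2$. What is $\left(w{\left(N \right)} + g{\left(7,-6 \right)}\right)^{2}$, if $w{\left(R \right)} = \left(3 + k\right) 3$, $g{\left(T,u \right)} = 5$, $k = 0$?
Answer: $196$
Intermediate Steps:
$N = 4$ ($N = 2 + 2 = 4$)
$w{\left(R \right)} = 9$ ($w{\left(R \right)} = \left(3 + 0\right) 3 = 3 \cdot 3 = 9$)
$\left(w{\left(N \right)} + g{\left(7,-6 \right)}\right)^{2} = \left(9 + 5\right)^{2} = 14^{2} = 196$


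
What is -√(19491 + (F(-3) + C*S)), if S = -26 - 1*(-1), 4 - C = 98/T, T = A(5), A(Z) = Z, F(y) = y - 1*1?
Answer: -√19877 ≈ -140.99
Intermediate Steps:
F(y) = -1 + y (F(y) = y - 1 = -1 + y)
T = 5
C = -78/5 (C = 4 - 98/5 = -78/5 ≈ -15.600)
S = -25 (S = -26 + 1 = -25)
-√(19491 + (F(-3) + C*S)) = -√(19491 + ((-1 - 3) - 78/5*(-25))) = -√(19491 + (-4 + 390)) = -√(19491 + 386) = -√19877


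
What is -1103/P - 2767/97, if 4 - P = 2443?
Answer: -6641722/236583 ≈ -28.074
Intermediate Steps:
P = -2439 (P = 4 - 1*2443 = 4 - 2443 = -2439)
-1103/P - 2767/97 = -1103/(-2439) - 2767/97 = -1103*(-1/2439) - 2767*1/97 = 1103/2439 - 2767/97 = -6641722/236583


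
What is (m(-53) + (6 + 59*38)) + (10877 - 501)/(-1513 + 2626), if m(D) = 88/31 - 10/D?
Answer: 77988854/34503 ≈ 2260.4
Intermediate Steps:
m(D) = 88/31 - 10/D (m(D) = 88*(1/31) - 10/D = 88/31 - 10/D)
(m(-53) + (6 + 59*38)) + (10877 - 501)/(-1513 + 2626) = ((88/31 - 10/(-53)) + (6 + 59*38)) + (10877 - 501)/(-1513 + 2626) = ((88/31 - 10*(-1/53)) + (6 + 2242)) + 10376/1113 = ((88/31 + 10/53) + 2248) + 10376*(1/1113) = (4974/1643 + 2248) + 10376/1113 = 3698438/1643 + 10376/1113 = 77988854/34503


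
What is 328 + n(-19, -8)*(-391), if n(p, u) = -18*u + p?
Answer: -48547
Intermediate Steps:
n(p, u) = p - 18*u
328 + n(-19, -8)*(-391) = 328 + (-19 - 18*(-8))*(-391) = 328 + (-19 + 144)*(-391) = 328 + 125*(-391) = 328 - 48875 = -48547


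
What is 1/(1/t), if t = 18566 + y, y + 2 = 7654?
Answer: 26218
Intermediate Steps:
y = 7652 (y = -2 + 7654 = 7652)
t = 26218 (t = 18566 + 7652 = 26218)
1/(1/t) = 1/(1/26218) = 26218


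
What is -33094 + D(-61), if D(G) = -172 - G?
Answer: -33205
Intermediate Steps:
-33094 + D(-61) = -33094 + (-172 - 1*(-61)) = -33094 + (-172 + 61) = -33094 - 111 = -33205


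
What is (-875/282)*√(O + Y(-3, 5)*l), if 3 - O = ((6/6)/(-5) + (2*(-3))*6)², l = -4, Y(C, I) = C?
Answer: -175*I*√32386/282 ≈ -111.68*I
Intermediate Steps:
O = -32686/25 (O = 3 - ((6/6)/(-5) + (2*(-3))*6)² = 3 - ((6*(⅙))*(-⅕) - 6*6)² = 3 - (1*(-⅕) - 36)² = 3 - (-⅕ - 36)² = 3 - (-181/5)² = 3 - 1*32761/25 = 3 - 32761/25 = -32686/25 ≈ -1307.4)
(-875/282)*√(O + Y(-3, 5)*l) = (-875/282)*√(-32686/25 - 3*(-4)) = (-875*1/282)*√(-32686/25 + 12) = -175*I*√32386/282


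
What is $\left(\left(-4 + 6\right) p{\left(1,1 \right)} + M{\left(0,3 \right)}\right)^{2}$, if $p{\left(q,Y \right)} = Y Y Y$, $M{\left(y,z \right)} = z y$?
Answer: $4$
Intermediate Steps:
$M{\left(y,z \right)} = y z$
$p{\left(q,Y \right)} = Y^{3}$ ($p{\left(q,Y \right)} = Y^{2} Y = Y^{3}$)
$\left(\left(-4 + 6\right) p{\left(1,1 \right)} + M{\left(0,3 \right)}\right)^{2} = \left(\left(-4 + 6\right) 1^{3} + 0 \cdot 3\right)^{2} = \left(2 \cdot 1 + 0\right)^{2} = \left(2 + 0\right)^{2} = 2^{2} = 4$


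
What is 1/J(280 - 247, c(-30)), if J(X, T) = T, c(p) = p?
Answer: -1/30 ≈ -0.033333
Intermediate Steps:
1/J(280 - 247, c(-30)) = 1/(-30) = -1/30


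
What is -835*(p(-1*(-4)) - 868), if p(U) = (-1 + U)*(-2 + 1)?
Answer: 727285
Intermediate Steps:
p(U) = 1 - U (p(U) = (-1 + U)*(-1) = 1 - U)
-835*(p(-1*(-4)) - 868) = -835*((1 - (-1)*(-4)) - 868) = -835*((1 - 1*4) - 868) = -835*((1 - 4) - 868) = -835*(-3 - 868) = -835*(-871) = 727285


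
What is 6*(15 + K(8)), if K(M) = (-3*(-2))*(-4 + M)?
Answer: 234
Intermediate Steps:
K(M) = -24 + 6*M (K(M) = 6*(-4 + M) = -24 + 6*M)
6*(15 + K(8)) = 6*(15 + (-24 + 6*8)) = 6*(15 + (-24 + 48)) = 6*(15 + 24) = 6*39 = 234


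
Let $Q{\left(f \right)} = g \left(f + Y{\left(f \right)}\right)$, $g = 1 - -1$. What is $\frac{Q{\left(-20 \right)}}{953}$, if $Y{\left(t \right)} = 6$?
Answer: $- \frac{28}{953} \approx -0.029381$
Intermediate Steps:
$g = 2$ ($g = 1 + 1 = 2$)
$Q{\left(f \right)} = 12 + 2 f$ ($Q{\left(f \right)} = 2 \left(f + 6\right) = 2 \left(6 + f\right) = 12 + 2 f$)
$\frac{Q{\left(-20 \right)}}{953} = \frac{12 + 2 \left(-20\right)}{953} = \left(12 - 40\right) \frac{1}{953} = \left(-28\right) \frac{1}{953} = - \frac{28}{953}$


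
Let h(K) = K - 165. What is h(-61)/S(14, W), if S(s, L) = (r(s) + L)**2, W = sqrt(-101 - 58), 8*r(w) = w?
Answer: 3616*I/(56*sqrt(159) + 2495*I) ≈ 1.3418 + 0.37976*I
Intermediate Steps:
r(w) = w/8
h(K) = -165 + K
W = I*sqrt(159) (W = sqrt(-159) = I*sqrt(159) ≈ 12.61*I)
S(s, L) = (L + s/8)**2 (S(s, L) = (s/8 + L)**2 = (L + s/8)**2)
h(-61)/S(14, W) = (-165 - 61)/(((14 + 8*(I*sqrt(159)))**2/64)) = -226*64/(14 + 8*I*sqrt(159))**2 = -14464/(14 + 8*I*sqrt(159))**2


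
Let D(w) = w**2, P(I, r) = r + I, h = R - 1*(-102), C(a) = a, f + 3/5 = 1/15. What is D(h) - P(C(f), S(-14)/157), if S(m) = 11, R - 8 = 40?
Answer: 52988591/2355 ≈ 22500.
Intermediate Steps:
f = -8/15 (f = -3/5 + 1/15 = -8/15 ≈ -0.53333)
R = 48 (R = 8 + 40 = 48)
h = 150 (h = 48 - 1*(-102) = 48 + 102 = 150)
P(I, r) = I + r
D(h) - P(C(f), S(-14)/157) = 150**2 - (-8/15 + 11/157) = 22500 - (-8/15 + 11*(1/157)) = 22500 - (-8/15 + 11/157) = 22500 - 1*(-1091/2355) = 22500 + 1091/2355 = 52988591/2355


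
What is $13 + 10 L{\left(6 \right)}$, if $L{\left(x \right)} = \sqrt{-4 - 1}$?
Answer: $13 + 10 i \sqrt{5} \approx 13.0 + 22.361 i$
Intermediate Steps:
$L{\left(x \right)} = i \sqrt{5}$ ($L{\left(x \right)} = \sqrt{-5} = i \sqrt{5}$)
$13 + 10 L{\left(6 \right)} = 13 + 10 i \sqrt{5}$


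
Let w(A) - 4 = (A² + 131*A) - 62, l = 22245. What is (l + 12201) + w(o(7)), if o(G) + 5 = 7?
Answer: 34654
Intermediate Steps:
o(G) = 2 (o(G) = -5 + 7 = 2)
w(A) = -58 + A² + 131*A (w(A) = 4 + ((A² + 131*A) - 62) = 4 + (-62 + A² + 131*A) = -58 + A² + 131*A)
(l + 12201) + w(o(7)) = (22245 + 12201) + (-58 + 2² + 131*2) = 34446 + (-58 + 4 + 262) = 34446 + 208 = 34654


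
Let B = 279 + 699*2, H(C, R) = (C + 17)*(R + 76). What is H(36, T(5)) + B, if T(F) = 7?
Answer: 6076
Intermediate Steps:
H(C, R) = (17 + C)*(76 + R)
B = 1677 (B = 279 + 1398 = 1677)
H(36, T(5)) + B = (1292 + 17*7 + 76*36 + 36*7) + 1677 = (1292 + 119 + 2736 + 252) + 1677 = 4399 + 1677 = 6076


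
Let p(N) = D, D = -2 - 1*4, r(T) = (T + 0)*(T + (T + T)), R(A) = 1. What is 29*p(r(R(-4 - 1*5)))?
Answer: -174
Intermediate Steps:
r(T) = 3*T² (r(T) = T*(T + 2*T) = T*(3*T) = 3*T²)
D = -6 (D = -2 - 4 = -6)
p(N) = -6
29*p(r(R(-4 - 1*5))) = 29*(-6) = -174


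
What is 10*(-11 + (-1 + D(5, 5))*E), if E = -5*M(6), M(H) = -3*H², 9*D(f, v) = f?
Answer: -2510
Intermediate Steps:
D(f, v) = f/9
E = 540 (E = -(-15)*6² = -(-15)*36 = -5*(-108) = 540)
10*(-11 + (-1 + D(5, 5))*E) = 10*(-11 + (-1 + (⅑)*5)*540) = 10*(-11 + (-1 + 5/9)*540) = 10*(-11 - 4/9*540) = 10*(-11 - 240) = 10*(-251) = -2510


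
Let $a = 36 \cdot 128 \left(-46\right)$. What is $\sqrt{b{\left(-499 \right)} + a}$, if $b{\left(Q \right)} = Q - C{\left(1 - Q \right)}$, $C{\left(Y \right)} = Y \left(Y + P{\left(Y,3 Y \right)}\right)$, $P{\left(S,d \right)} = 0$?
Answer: $i \sqrt{462467} \approx 680.05 i$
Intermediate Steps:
$C{\left(Y \right)} = Y^{2}$ ($C{\left(Y \right)} = Y \left(Y + 0\right) = Y Y = Y^{2}$)
$a = -211968$ ($a = 4608 \left(-46\right) = -211968$)
$b{\left(Q \right)} = Q - \left(1 - Q\right)^{2}$
$\sqrt{b{\left(-499 \right)} + a} = \sqrt{\left(-499 - \left(-1 - 499\right)^{2}\right) - 211968} = \sqrt{\left(-499 - \left(-500\right)^{2}\right) - 211968} = \sqrt{\left(-499 - 250000\right) - 211968} = \sqrt{-250499 - 211968} = \sqrt{-462467} = i \sqrt{462467}$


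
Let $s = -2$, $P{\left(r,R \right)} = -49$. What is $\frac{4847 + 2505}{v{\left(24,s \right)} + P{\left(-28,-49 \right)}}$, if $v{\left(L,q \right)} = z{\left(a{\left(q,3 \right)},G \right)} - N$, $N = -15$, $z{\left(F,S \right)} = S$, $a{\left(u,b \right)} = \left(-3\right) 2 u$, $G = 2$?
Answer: $- \frac{919}{4} \approx -229.75$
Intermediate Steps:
$a{\left(u,b \right)} = - 6 u$
$v{\left(L,q \right)} = 17$ ($v{\left(L,q \right)} = 2 - -15 = 2 + 15 = 17$)
$\frac{4847 + 2505}{v{\left(24,s \right)} + P{\left(-28,-49 \right)}} = \frac{4847 + 2505}{17 - 49} = \frac{7352}{-32} = 7352 \left(- \frac{1}{32}\right) = - \frac{919}{4}$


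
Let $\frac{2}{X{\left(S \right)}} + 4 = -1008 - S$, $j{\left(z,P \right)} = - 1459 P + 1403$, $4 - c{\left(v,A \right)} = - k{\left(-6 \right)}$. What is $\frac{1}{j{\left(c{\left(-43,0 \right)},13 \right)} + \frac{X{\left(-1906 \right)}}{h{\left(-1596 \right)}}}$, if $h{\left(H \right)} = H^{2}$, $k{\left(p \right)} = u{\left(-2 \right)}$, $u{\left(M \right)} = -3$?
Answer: $- \frac{1138605552}{19998467915327} \approx -5.6935 \cdot 10^{-5}$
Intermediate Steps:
$k{\left(p \right)} = -3$
$c{\left(v,A \right)} = 1$ ($c{\left(v,A \right)} = 4 - \left(-1\right) \left(-3\right) = 4 - 3 = 1$)
$j{\left(z,P \right)} = 1403 - 1459 P$
$X{\left(S \right)} = \frac{2}{-1012 - S}$ ($X{\left(S \right)} = \frac{2}{-4 - \left(1008 + S\right)} = \frac{2}{-1012 - S}$)
$\frac{1}{j{\left(c{\left(-43,0 \right)},13 \right)} + \frac{X{\left(-1906 \right)}}{h{\left(-1596 \right)}}} = \frac{1}{\left(1403 - 18967\right) + \frac{\left(-2\right) \frac{1}{1012 - 1906}}{\left(-1596\right)^{2}}} = \frac{1}{\left(1403 - 18967\right) + \frac{\left(-2\right) \frac{1}{-894}}{2547216}} = \frac{1}{-17564 + \left(-2\right) \left(- \frac{1}{894}\right) \frac{1}{2547216}} = \frac{1}{-17564 + \frac{1}{447} \cdot \frac{1}{2547216}} = \frac{1}{-17564 + \frac{1}{1138605552}} = \frac{1}{- \frac{19998467915327}{1138605552}} = - \frac{1138605552}{19998467915327}$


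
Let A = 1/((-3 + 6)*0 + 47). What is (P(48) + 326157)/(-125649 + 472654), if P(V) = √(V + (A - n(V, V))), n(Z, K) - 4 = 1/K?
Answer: 326157/347005 + √13996365/195710820 ≈ 0.93994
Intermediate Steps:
n(Z, K) = 4 + 1/K
A = 1/47 (A = 1/(3*0 + 47) = 1/(0 + 47) = 1/47 ≈ 0.021277)
P(V) = √(-187/47 + V - 1/V) (P(V) = √(V + (1/47 - (4 + 1/V))) = √(V + (1/47 + (-4 - 1/V))) = √(V + (-187/47 - 1/V)) = √(-187/47 + V - 1/V))
(P(48) + 326157)/(-125649 + 472654) = (√(-8789 - 2209/48 + 2209*48)/47 + 326157)/(-125649 + 472654) = (√(-8789 - 2209*1/48 + 106032)/47 + 326157)/347005 = (√(-8789 - 2209/48 + 106032)/47 + 326157)*(1/347005) = (√(4665455/48)/47 + 326157)*(1/347005) = ((√13996365/12)/47 + 326157)*(1/347005) = (√13996365/564 + 326157)*(1/347005) = (326157 + √13996365/564)*(1/347005) = 326157/347005 + √13996365/195710820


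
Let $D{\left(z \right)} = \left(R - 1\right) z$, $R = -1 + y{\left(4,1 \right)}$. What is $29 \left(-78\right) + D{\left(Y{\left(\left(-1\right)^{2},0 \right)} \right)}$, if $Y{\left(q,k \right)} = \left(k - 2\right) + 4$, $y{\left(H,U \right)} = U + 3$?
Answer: $-2258$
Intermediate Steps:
$y{\left(H,U \right)} = 3 + U$
$R = 3$ ($R = -1 + \left(3 + 1\right) = -1 + 4 = 3$)
$Y{\left(q,k \right)} = 2 + k$ ($Y{\left(q,k \right)} = \left(-2 + k\right) + 4 = 2 + k$)
$D{\left(z \right)} = 2 z$ ($D{\left(z \right)} = \left(3 - 1\right) z = 2 z$)
$29 \left(-78\right) + D{\left(Y{\left(\left(-1\right)^{2},0 \right)} \right)} = 29 \left(-78\right) + 2 \left(2 + 0\right) = -2262 + 2 \cdot 2 = -2262 + 4 = -2258$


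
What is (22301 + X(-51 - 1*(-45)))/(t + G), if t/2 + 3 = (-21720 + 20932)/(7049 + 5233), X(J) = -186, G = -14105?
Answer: -135808215/86656439 ≈ -1.5672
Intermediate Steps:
t = -37634/6141 (t = -6 + 2*((-21720 + 20932)/(7049 + 5233)) = -6 + 2*(-788/12282) = -6 + 2*(-788*1/12282) = -6 + 2*(-394/6141) = -6 - 788/6141 = -37634/6141 ≈ -6.1283)
(22301 + X(-51 - 1*(-45)))/(t + G) = (22301 - 186)/(-37634/6141 - 14105) = 22115/(-86656439/6141) = 22115*(-6141/86656439) = -135808215/86656439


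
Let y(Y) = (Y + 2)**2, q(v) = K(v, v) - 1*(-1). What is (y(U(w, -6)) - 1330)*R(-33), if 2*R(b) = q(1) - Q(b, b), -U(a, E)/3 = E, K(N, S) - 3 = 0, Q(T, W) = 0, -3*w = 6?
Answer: -1860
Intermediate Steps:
w = -2 (w = -1/3*6 = -2)
K(N, S) = 3 (K(N, S) = 3 + 0 = 3)
U(a, E) = -3*E
q(v) = 4 (q(v) = 3 - 1*(-1) = 3 + 1 = 4)
y(Y) = (2 + Y)**2
R(b) = 2 (R(b) = (4 - 1*0)/2 = (4 + 0)/2 = (1/2)*4 = 2)
(y(U(w, -6)) - 1330)*R(-33) = ((2 - 3*(-6))**2 - 1330)*2 = ((2 + 18)**2 - 1330)*2 = (20**2 - 1330)*2 = (400 - 1330)*2 = -930*2 = -1860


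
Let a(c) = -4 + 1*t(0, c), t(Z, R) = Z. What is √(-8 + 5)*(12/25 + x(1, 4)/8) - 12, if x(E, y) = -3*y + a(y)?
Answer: -12 - 38*I*√3/25 ≈ -12.0 - 2.6327*I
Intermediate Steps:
a(c) = -4 (a(c) = -4 + 1*0 = -4 + 0 = -4)
x(E, y) = -4 - 3*y (x(E, y) = -3*y - 4 = -4 - 3*y)
√(-8 + 5)*(12/25 + x(1, 4)/8) - 12 = √(-8 + 5)*(12/25 + (-4 - 3*4)/8) - 12 = √(-3)*(12*(1/25) + (-4 - 12)*(⅛)) - 12 = (I*√3)*(12/25 - 16*⅛) - 12 = (I*√3)*(12/25 - 2) - 12 = (I*√3)*(-38/25) - 12 = -38*I*√3/25 - 12 = -12 - 38*I*√3/25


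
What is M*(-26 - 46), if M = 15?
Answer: -1080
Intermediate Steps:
M*(-26 - 46) = 15*(-26 - 46) = 15*(-72) = -1080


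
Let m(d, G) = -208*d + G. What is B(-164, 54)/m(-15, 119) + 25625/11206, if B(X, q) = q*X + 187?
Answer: -14145439/36296234 ≈ -0.38972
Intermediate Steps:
B(X, q) = 187 + X*q (B(X, q) = X*q + 187 = 187 + X*q)
m(d, G) = G - 208*d
B(-164, 54)/m(-15, 119) + 25625/11206 = (187 - 164*54)/(119 - 208*(-15)) + 25625/11206 = (187 - 8856)/(119 + 3120) + 25625*(1/11206) = -8669/3239 + 25625/11206 = -14145439/36296234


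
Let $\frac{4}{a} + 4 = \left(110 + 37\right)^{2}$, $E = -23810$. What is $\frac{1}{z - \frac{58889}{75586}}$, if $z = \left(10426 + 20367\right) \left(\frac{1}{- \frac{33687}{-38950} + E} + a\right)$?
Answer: $\frac{79706385365070310}{289227475432306969} \approx 0.27558$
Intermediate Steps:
$a = \frac{4}{21605}$ ($a = \frac{4}{-4 + \left(110 + 37\right)^{2}} = \frac{4}{-4 + 147^{2}} = \frac{4}{-4 + 21609} = \frac{4}{21605} \approx 0.00018514$)
$z = \frac{4648038853794}{1054512546835}$ ($z = \left(10426 + 20367\right) \left(\frac{1}{- \frac{33687}{-38950} - 23810} + \frac{4}{21605}\right) = 30793 \left(\frac{1}{\left(-33687\right) \left(- \frac{1}{38950}\right) - 23810} + \frac{4}{21605}\right) = 30793 \left(\frac{1}{\frac{1773}{2050} - 23810} + \frac{4}{21605}\right) = 30793 \left(\frac{1}{- \frac{48808727}{2050}} + \frac{4}{21605}\right) = 30793 \left(- \frac{2050}{48808727} + \frac{4}{21605}\right) = 30793 \cdot \frac{150944658}{1054512546835} = \frac{4648038853794}{1054512546835} \approx 4.4078$)
$\frac{1}{z - \frac{58889}{75586}} = \frac{1}{\frac{4648038853794}{1054512546835} - \frac{58889}{75586}} = \frac{1}{\frac{289227475432306969}{79706385365070310}} = \frac{79706385365070310}{289227475432306969}$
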